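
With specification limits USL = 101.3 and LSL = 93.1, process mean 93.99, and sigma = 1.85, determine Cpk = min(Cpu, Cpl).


Cpu = (USL - mean) / (3*sigma) = (101.3 - 93.99) / (3*1.85) = 1.3171
Cpl = (mean - LSL) / (3*sigma) = (93.99 - 93.1) / (3*1.85) = 0.1604
Cpk = min(Cpu, Cpl) = 0.1604

0.1604


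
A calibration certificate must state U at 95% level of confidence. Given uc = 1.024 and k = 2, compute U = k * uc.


U = k * uc
U = 2 * 1.024
U = 2.0480

2.0480


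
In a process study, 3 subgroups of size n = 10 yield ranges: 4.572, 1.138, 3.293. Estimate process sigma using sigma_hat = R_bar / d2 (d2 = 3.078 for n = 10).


R_bar = (4.572 + 1.138 + 3.293) / 3
R_bar = 9.003 / 3 = 3.001
sigma_hat = R_bar / d2 = 3.001 / 3.078 = 0.9750

0.9750


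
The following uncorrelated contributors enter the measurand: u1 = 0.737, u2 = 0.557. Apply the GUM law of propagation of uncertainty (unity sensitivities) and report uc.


uc = sqrt(0.737^2 + 0.557^2)
uc = sqrt(0.853418)
uc = 0.9238

0.9238


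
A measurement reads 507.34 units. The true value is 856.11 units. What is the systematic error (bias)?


Systematic error = measured - true
= 507.34 - 856.11
= -348.7700

-348.7700


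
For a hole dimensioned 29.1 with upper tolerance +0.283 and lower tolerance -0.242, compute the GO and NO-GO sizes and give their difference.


GO = nominal - lower_tol (smallest hole = maximum material condition)
GO = 29.1 - 0.242 = 28.858
NO-GO = nominal + upper_tol (largest hole = least material condition)
NO-GO = 29.1 + 0.283 = 29.383
spread = NO-GO - GO = 29.383 - 28.858 = 0.5250

0.5250


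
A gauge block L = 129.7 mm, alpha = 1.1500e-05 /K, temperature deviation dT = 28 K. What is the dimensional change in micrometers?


dL = L * alpha * dT
= 129.7 * 1.1500e-05 * 28
= 0.0417634 mm
dL_um = 0.0417634 * 1000 = 41.7634 um

41.7634


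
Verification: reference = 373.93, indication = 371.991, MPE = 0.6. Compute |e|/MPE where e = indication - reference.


e = indication - reference = 371.991 - 373.93 = -1.9390
|e| = 1.9390
ratio = |e| / MPE = 1.9390 / 0.6
ratio = 3.2317

3.2317


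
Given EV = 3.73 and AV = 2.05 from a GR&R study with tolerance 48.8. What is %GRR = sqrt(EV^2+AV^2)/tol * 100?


GRR = sqrt(EV^2 + AV^2) = sqrt(3.73^2 + 2.05^2) = 4.256219
%GRR = GRR / tol * 100 = 4.256219 / 48.8 * 100
%GRR = 8.7218

8.7218


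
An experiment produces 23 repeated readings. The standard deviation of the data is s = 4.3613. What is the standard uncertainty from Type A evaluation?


u_A = s / sqrt(n)
u_A = 4.3613 / sqrt(23)
u_A = 4.3613 / 4.7958315
u_A = 0.9094

0.9094


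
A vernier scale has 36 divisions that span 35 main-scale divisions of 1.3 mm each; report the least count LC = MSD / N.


LC = MSD / n_div
= 1.3 / 36
= 0.0361

0.0361


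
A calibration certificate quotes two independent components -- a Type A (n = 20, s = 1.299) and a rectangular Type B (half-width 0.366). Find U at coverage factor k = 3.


u_A = s / sqrt(n) = 1.299 / sqrt(20) = 0.29046523
u_B = half_width / sqrt(3) = 0.366 / sqrt(3) = 0.2113102
uc = sqrt(u_A^2 + u_B^2) = sqrt(0.29046523^2 + 0.2113102^2) = 0.3591964
U = k * uc = 3 * 0.3591964
U = 1.0776

1.0776


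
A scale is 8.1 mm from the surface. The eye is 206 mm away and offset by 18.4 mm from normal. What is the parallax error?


error = h * offset / d
= 8.1 * 18.4 / 206
= 0.7235

0.7235


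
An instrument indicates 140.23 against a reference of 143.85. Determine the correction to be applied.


Correction = standard - reading
= 143.85 - 140.23
= 3.6200

3.6200


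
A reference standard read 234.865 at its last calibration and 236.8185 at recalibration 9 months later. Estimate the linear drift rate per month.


rate = (v2 - v1) / months
= (236.8185 - 234.865) / 9
= 1.9535 / 9
= 0.2171

0.2171


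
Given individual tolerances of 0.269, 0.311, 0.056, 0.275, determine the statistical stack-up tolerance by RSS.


RSS = sqrt(0.269^2 + 0.311^2 + 0.056^2 + 0.275^2)
= sqrt(0.247843)
= 0.4978

0.4978


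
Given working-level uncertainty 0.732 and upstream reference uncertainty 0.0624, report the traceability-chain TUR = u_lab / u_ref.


TUR = u_lab / u_ref
= 0.732 / 0.0624
= 11.7308

11.7308


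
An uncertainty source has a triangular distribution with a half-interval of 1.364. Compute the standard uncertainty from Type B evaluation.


u_B = half_width / sqrt(6)
u_B = 1.364 / 2.4494897
u_B = 0.5569

0.5569


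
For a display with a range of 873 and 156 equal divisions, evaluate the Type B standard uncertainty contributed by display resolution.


resolution = range / divisions
resolution = 873 / 156 = 5.5961538
u_res = resolution / (2*sqrt(3))
u_res = 5.5961538 / 3.4641016
u_res = 1.6155

1.6155


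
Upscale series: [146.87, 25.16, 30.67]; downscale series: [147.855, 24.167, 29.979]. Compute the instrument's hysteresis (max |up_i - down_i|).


|146.87 - 147.855| = 0.9850
|25.16 - 24.167| = 0.9930
|30.67 - 29.979| = 0.6910
hysteresis = max(diffs) = 0.9930

0.9930


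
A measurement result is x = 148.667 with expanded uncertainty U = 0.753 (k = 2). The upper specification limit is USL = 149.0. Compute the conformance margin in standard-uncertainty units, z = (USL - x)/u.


u = U / k = 0.753 / 2 = 0.3765
margin = |USL - x| = |149.0 - 148.667| = 0.333
z = margin / u = 0.333 / 0.3765
z = 0.8845

0.8845


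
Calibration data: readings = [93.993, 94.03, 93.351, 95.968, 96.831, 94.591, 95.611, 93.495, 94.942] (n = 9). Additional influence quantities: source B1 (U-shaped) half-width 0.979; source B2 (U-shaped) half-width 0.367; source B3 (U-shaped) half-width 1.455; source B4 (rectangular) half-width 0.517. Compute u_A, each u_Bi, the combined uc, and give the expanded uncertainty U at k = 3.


mean = (93.993 + 94.03 + 93.351 + 95.968 + 96.831 + 94.591 + 95.611 + 93.495 + 94.942) / 9 = 94.75688889
s = sqrt(sum((x - mean)^2)/(n-1)) = 1.1853691
u_A = s / sqrt(n) = 1.1853691 / sqrt(9) = 0.39512303
u_B1 = 0.979 / sqrt(2) = 0.69225754
u_B2 = 0.367 / sqrt(2) = 0.25950819
u_B3 = 1.455 / sqrt(2) = 1.0288404
u_B4 = 0.517 / sqrt(3) = 0.29849009
uc = sqrt(0.39512303^2 + 0.69225754^2 + 0.25950819^2 + 1.0288404^2 + 0.29849009^2) = 1.3602559
U = k * uc = 3 * 1.3602559
U = 4.0808

4.0808


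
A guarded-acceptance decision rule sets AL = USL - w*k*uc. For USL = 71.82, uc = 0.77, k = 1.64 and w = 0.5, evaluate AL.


U = k * uc = 1.64 * 0.77 = 1.2628
guard band g = w * U = 0.5 * 1.2628 = 0.6314
AL = USL - g = 71.82 - 0.6314
AL = 71.1886

71.1886


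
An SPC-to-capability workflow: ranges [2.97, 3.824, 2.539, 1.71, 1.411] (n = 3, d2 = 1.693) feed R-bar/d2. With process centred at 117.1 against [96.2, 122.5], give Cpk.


R_bar = (2.97 + 3.824 + 2.539 + 1.71 + 1.411) / 5 = 2.4908
sigma = R_bar / d2 = 2.4908 / 1.693 = 1.4712345
Cp = (USL - LSL)/(6*sigma) = (122.5 - 96.2)/(6*1.4712345) = 2.9794
Cpu = (122.5 - 117.1)/(3*1.4712345) = 1.2235
Cpl = (117.1 - 96.2)/(3*1.4712345) = 4.7353
Cpk = min(Cpu, Cpl) = 1.2235

1.2235


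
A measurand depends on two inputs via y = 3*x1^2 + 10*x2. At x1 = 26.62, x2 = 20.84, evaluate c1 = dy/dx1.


y = 3*x1^2 + 10*x2
dy/dx1 = 2*3*x1
Evaluate at x1 = 26.62: c1 = 6 * 26.62
c1 = 159.7200

159.7200


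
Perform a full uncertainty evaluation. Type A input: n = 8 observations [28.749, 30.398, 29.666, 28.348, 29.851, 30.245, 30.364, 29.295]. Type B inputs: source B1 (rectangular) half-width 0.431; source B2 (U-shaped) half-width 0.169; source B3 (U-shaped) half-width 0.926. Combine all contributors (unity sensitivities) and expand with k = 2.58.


mean = (28.749 + 30.398 + 29.666 + 28.348 + 29.851 + 30.245 + 30.364 + 29.295) / 8 = 29.6145
s = sqrt(sum((x - mean)^2)/(n-1)) = 0.76409891
u_A = s / sqrt(n) = 0.76409891 / sqrt(8) = 0.27014976
u_B1 = 0.431 / sqrt(3) = 0.24883797
u_B2 = 0.169 / sqrt(2) = 0.11950105
u_B3 = 0.926 / sqrt(2) = 0.65478088
uc = sqrt(0.27014976^2 + 0.24883797^2 + 0.11950105^2 + 0.65478088^2) = 0.76021032
U = k * uc = 2.58 * 0.76021032
U = 1.9613

1.9613


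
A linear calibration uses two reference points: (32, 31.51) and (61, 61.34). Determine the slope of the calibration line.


slope = (y2 - y1) / (x2 - x1)
= (61.34 - 31.51) / (61 - 32)
= 29.8300 / 29
= 1.0286

1.0286


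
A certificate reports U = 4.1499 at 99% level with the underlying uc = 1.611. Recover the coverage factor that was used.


k = U / uc
k = 4.1499 / 1.611
k = 2.576

2.576


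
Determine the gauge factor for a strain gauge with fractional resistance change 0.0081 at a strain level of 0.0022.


GF = (dR/R) / epsilon
= 0.0081 / 0.0022
= 3.6818

3.6818


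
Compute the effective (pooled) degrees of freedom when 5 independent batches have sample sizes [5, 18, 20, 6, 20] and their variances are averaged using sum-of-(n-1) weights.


nu = sum_i (n_i - 1)
nu = ((5 - 1) + (18 - 1) + (20 - 1) + (6 - 1) + (20 - 1))
nu = 4 + 17 + 19 + 5 + 19
nu = 64

64


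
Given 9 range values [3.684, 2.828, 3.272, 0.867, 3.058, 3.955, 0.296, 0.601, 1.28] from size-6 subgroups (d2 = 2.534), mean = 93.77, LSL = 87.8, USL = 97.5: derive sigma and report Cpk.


R_bar = (3.684 + 2.828 + 3.272 + 0.867 + 3.058 + 3.955 + 0.296 + 0.601 + 1.28) / 9 = 2.2045556
sigma = R_bar / d2 = 2.2045556 / 2.534 = 0.86999037
Cp = (USL - LSL)/(6*sigma) = (97.5 - 87.8)/(6*0.86999037) = 1.8583
Cpu = (97.5 - 93.77)/(3*0.86999037) = 1.4291
Cpl = (93.77 - 87.8)/(3*0.86999037) = 2.2874
Cpk = min(Cpu, Cpl) = 1.4291

1.4291


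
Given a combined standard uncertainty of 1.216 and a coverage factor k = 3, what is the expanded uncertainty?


U = k * uc
U = 3 * 1.216
U = 3.6480

3.6480


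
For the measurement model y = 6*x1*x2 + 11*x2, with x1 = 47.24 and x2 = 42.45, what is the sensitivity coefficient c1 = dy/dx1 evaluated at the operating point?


y = 6*x1*x2 + 11*x2
dy/dx1 = 6*x2
Evaluate at x2 = 42.45: c1 = 6 * 42.45
c1 = 254.7000

254.7000


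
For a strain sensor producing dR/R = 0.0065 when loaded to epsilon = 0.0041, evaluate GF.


GF = (dR/R) / epsilon
= 0.0065 / 0.0041
= 1.5854

1.5854


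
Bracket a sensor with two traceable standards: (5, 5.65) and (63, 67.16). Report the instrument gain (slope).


slope = (y2 - y1) / (x2 - x1)
= (67.16 - 5.65) / (63 - 5)
= 61.5100 / 58
= 1.0605

1.0605


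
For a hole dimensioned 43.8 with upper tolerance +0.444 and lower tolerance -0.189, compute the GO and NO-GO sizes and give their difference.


GO = nominal - lower_tol (smallest hole = maximum material condition)
GO = 43.8 - 0.189 = 43.611
NO-GO = nominal + upper_tol (largest hole = least material condition)
NO-GO = 43.8 + 0.444 = 44.244
spread = NO-GO - GO = 44.244 - 43.611 = 0.6330

0.6330


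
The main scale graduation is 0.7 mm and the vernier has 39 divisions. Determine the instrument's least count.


LC = MSD / n_div
= 0.7 / 39
= 0.0179

0.0179


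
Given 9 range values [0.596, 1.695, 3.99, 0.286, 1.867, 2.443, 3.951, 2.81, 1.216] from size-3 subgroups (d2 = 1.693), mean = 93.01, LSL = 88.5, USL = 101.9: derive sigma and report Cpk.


R_bar = (0.596 + 1.695 + 3.99 + 0.286 + 1.867 + 2.443 + 3.951 + 2.81 + 1.216) / 9 = 2.0948889
sigma = R_bar / d2 = 2.0948889 / 1.693 = 1.2373827
Cp = (USL - LSL)/(6*sigma) = (101.9 - 88.5)/(6*1.2373827) = 1.8049
Cpu = (101.9 - 93.01)/(3*1.2373827) = 2.3948
Cpl = (93.01 - 88.5)/(3*1.2373827) = 1.2149
Cpk = min(Cpu, Cpl) = 1.2149

1.2149


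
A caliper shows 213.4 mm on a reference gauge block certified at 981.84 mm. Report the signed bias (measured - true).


Systematic error = measured - true
= 213.4 - 981.84
= -768.4400

-768.4400


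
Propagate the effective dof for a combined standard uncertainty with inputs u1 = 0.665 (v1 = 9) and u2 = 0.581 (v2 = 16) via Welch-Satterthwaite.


uc = sqrt(u1^2 + u2^2) = sqrt(0.665^2 + 0.581^2) = 0.88305492
v_eff = uc^4 / (u1^4/v1 + u2^4/v2)
= 0.88305492^4 / (0.665^4/9 + 0.581^4/16)
= 0.60806619 / 0.028850931
v_eff = 21.0761

21.0761


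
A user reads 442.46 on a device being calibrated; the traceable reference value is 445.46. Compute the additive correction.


Correction = standard - reading
= 445.46 - 442.46
= 3.0000

3.0000


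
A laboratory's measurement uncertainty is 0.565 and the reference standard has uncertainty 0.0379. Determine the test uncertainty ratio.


TUR = u_lab / u_ref
= 0.565 / 0.0379
= 14.9077

14.9077


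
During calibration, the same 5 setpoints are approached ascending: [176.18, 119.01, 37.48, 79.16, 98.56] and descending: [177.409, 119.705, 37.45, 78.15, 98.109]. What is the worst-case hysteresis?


|176.18 - 177.409| = 1.2290
|119.01 - 119.705| = 0.6950
|37.48 - 37.45| = 0.0300
|79.16 - 78.15| = 1.0100
|98.56 - 98.109| = 0.4510
hysteresis = max(diffs) = 1.2290

1.2290


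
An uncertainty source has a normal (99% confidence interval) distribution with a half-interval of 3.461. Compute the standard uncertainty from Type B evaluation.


u_B = half_width / 2.576
u_B = 3.461 / 2.576
u_B = 1.3436

1.3436


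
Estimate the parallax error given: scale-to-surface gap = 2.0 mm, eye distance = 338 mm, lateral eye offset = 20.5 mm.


error = h * offset / d
= 2.0 * 20.5 / 338
= 0.1213

0.1213


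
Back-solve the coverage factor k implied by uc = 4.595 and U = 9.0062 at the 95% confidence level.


k = U / uc
k = 9.0062 / 4.595
k = 1.96

1.96


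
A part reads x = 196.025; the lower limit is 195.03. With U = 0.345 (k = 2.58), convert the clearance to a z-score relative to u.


u = U / k = 0.345 / 2.58 = 0.13372093
margin = |LSL - x| = |195.03 - 196.025| = 0.995
z = margin / u = 0.995 / 0.13372093
z = 7.4409

7.4409


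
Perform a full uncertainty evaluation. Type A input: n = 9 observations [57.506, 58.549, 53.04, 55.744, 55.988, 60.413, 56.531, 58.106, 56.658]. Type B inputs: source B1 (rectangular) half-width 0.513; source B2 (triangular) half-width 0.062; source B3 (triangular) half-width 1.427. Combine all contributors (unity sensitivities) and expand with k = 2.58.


mean = (57.506 + 58.549 + 53.04 + 55.744 + 55.988 + 60.413 + 56.531 + 58.106 + 56.658) / 9 = 56.94833333
s = sqrt(sum((x - mean)^2)/(n-1)) = 2.0652912
u_A = s / sqrt(n) = 2.0652912 / sqrt(9) = 0.6884304
u_B1 = 0.513 / sqrt(3) = 0.29618069
u_B2 = 0.062 / sqrt(6) = 0.025311394
u_B3 = 1.427 / sqrt(6) = 0.58257031
uc = sqrt(0.6884304^2 + 0.29618069^2 + 0.025311394^2 + 0.58257031^2) = 0.94957267
U = k * uc = 2.58 * 0.94957267
U = 2.4499

2.4499


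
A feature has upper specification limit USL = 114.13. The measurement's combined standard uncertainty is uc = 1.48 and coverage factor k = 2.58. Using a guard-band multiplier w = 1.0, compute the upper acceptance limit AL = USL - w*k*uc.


U = k * uc = 2.58 * 1.48 = 3.8184
guard band g = w * U = 1.0 * 3.8184 = 3.8184
AL = USL - g = 114.13 - 3.8184
AL = 110.3116

110.3116


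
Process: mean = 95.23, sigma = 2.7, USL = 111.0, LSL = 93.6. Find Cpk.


Cpu = (USL - mean) / (3*sigma) = (111.0 - 95.23) / (3*2.7) = 1.9469
Cpl = (mean - LSL) / (3*sigma) = (95.23 - 93.6) / (3*2.7) = 0.2012
Cpk = min(Cpu, Cpl) = 0.2012

0.2012


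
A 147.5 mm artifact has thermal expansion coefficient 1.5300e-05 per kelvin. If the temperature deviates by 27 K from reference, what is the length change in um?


dL = L * alpha * dT
= 147.5 * 1.5300e-05 * 27
= 0.0609323 mm
dL_um = 0.0609323 * 1000 = 60.9323 um

60.9323


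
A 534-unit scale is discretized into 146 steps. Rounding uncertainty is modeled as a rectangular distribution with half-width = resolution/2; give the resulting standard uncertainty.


resolution = range / divisions
resolution = 534 / 146 = 3.6575342
u_res = resolution / (2*sqrt(3))
u_res = 3.6575342 / 3.4641016
u_res = 1.0558

1.0558


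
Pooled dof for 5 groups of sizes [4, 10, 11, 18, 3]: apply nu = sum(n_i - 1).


nu = sum_i (n_i - 1)
nu = ((4 - 1) + (10 - 1) + (11 - 1) + (18 - 1) + (3 - 1))
nu = 3 + 9 + 10 + 17 + 2
nu = 41

41


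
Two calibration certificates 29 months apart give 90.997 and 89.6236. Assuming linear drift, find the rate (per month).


rate = (v2 - v1) / months
= (89.6236 - 90.997) / 29
= -1.3734 / 29
= -0.0474

-0.0474


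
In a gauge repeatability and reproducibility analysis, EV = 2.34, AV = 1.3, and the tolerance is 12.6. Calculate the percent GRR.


GRR = sqrt(EV^2 + AV^2) = sqrt(2.34^2 + 1.3^2) = 2.6768638
%GRR = GRR / tol * 100 = 2.6768638 / 12.6 * 100
%GRR = 21.2450

21.2450


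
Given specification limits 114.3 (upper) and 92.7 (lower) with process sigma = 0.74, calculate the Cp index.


Cp = (USL - LSL) / (6 * sigma)
= (114.3 - 92.7) / (6 * 0.74)
= 21.6000 / 4.4400
= 4.8649

4.8649


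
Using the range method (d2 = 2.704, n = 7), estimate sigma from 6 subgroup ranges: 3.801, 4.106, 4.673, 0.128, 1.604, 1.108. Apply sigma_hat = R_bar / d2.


R_bar = (3.801 + 4.106 + 4.673 + 0.128 + 1.604 + 1.108) / 6
R_bar = 15.42 / 6 = 2.57
sigma_hat = R_bar / d2 = 2.57 / 2.704 = 0.9504

0.9504


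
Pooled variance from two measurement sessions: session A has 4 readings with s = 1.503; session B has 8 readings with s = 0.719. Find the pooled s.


s_p = sqrt(((n1-1)*s1^2 + (n2-1)*s2^2) / (n1+n2-2))
numerator = (4-1)*1.503^2 + (8-1)*0.719^2 = 6.777027 + 3.618727 = 10.395754
denominator = 4 + 8 - 2 = 10
s_p^2 = 10.395754 / 10 = 1.0395754
s_p = sqrt(1.0395754) = 1.0196

1.0196


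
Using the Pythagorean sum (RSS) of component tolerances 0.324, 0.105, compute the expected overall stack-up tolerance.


RSS = sqrt(0.324^2 + 0.105^2)
= sqrt(0.116001)
= 0.3406

0.3406


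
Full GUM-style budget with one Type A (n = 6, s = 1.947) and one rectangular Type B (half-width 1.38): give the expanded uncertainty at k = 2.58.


u_A = s / sqrt(n) = 1.947 / sqrt(6) = 0.79485942
u_B = half_width / sqrt(3) = 1.38 / sqrt(3) = 0.79674337
uc = sqrt(u_A^2 + u_B^2) = sqrt(0.79485942^2 + 0.79674337^2) = 1.1254339
U = k * uc = 2.58 * 1.1254339
U = 2.9036

2.9036


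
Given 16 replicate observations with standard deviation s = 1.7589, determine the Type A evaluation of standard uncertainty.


u_A = s / sqrt(n)
u_A = 1.7589 / sqrt(16)
u_A = 1.7589 / 4
u_A = 0.4397

0.4397


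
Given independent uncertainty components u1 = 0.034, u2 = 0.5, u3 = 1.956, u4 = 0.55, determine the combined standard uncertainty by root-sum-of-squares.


uc = sqrt(0.034^2 + 0.5^2 + 1.956^2 + 0.55^2)
uc = sqrt(4.379592)
uc = 2.0927

2.0927


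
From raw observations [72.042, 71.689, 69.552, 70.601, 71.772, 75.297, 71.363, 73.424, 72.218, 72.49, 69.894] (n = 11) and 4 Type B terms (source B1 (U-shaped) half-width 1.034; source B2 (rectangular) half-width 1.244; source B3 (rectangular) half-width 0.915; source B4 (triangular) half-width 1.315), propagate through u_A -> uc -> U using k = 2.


mean = (72.042 + 71.689 + 69.552 + 70.601 + 71.772 + 75.297 + 71.363 + 73.424 + 72.218 + 72.49 + 69.894) / 11 = 71.84927273
s = sqrt(sum((x - mean)^2)/(n-1)) = 1.6086355
u_A = s / sqrt(n) = 1.6086355 / sqrt(11) = 0.48502185
u_B1 = 1.034 / sqrt(2) = 0.73114841
u_B2 = 1.244 / sqrt(3) = 0.71822373
u_B3 = 0.915 / sqrt(3) = 0.5282755
u_B4 = 1.315 / sqrt(6) = 0.5368465
uc = sqrt(0.48502185^2 + 0.73114841^2 + 0.71822373^2 + 0.5282755^2 + 0.5368465^2) = 1.3612306
U = k * uc = 2 * 1.3612306
U = 2.7225

2.7225


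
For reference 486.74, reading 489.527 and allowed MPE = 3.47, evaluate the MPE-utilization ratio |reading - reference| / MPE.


e = indication - reference = 489.527 - 486.74 = 2.7870
|e| = 2.7870
ratio = |e| / MPE = 2.7870 / 3.47
ratio = 0.8032

0.8032


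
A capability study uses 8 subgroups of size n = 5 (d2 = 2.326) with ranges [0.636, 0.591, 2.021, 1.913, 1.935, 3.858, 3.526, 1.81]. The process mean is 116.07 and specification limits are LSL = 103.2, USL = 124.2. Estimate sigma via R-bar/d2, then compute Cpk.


R_bar = (0.636 + 0.591 + 2.021 + 1.913 + 1.935 + 3.858 + 3.526 + 1.81) / 8 = 2.03625
sigma = R_bar / d2 = 2.03625 / 2.326 = 0.87542992
Cp = (USL - LSL)/(6*sigma) = (124.2 - 103.2)/(6*0.87542992) = 3.9980
Cpu = (124.2 - 116.07)/(3*0.87542992) = 3.0956
Cpl = (116.07 - 103.2)/(3*0.87542992) = 4.9004
Cpk = min(Cpu, Cpl) = 3.0956

3.0956


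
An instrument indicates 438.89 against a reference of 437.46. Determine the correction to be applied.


Correction = standard - reading
= 437.46 - 438.89
= -1.4300

-1.4300


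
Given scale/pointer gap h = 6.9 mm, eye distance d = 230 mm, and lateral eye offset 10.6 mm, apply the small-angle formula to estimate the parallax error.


error = h * offset / d
= 6.9 * 10.6 / 230
= 0.3180

0.3180


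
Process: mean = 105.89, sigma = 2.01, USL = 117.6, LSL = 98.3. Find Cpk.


Cpu = (USL - mean) / (3*sigma) = (117.6 - 105.89) / (3*2.01) = 1.9420
Cpl = (mean - LSL) / (3*sigma) = (105.89 - 98.3) / (3*2.01) = 1.2587
Cpk = min(Cpu, Cpl) = 1.2587

1.2587


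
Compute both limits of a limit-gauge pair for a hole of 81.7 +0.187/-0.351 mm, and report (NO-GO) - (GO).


GO = nominal - lower_tol (smallest hole = maximum material condition)
GO = 81.7 - 0.351 = 81.349
NO-GO = nominal + upper_tol (largest hole = least material condition)
NO-GO = 81.7 + 0.187 = 81.887
spread = NO-GO - GO = 81.887 - 81.349 = 0.5380

0.5380


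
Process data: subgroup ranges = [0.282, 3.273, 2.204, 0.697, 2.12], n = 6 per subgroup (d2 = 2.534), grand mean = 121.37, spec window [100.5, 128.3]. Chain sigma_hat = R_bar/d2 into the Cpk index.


R_bar = (0.282 + 3.273 + 2.204 + 0.697 + 2.12) / 5 = 1.7152
sigma = R_bar / d2 = 1.7152 / 2.534 = 0.67687451
Cp = (USL - LSL)/(6*sigma) = (128.3 - 100.5)/(6*0.67687451) = 6.8452
Cpu = (128.3 - 121.37)/(3*0.67687451) = 3.4127
Cpl = (121.37 - 100.5)/(3*0.67687451) = 10.2776
Cpk = min(Cpu, Cpl) = 3.4127

3.4127


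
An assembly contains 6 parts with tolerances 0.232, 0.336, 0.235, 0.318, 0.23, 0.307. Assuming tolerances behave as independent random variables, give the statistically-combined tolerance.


RSS = sqrt(0.232^2 + 0.336^2 + 0.235^2 + 0.318^2 + 0.23^2 + 0.307^2)
= sqrt(0.470218)
= 0.6857

0.6857


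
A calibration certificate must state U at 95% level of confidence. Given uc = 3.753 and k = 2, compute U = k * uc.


U = k * uc
U = 2 * 3.753
U = 7.5060

7.5060


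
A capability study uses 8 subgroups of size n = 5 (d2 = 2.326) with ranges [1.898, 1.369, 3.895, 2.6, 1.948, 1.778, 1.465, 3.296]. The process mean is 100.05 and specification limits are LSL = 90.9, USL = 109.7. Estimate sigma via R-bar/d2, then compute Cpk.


R_bar = (1.898 + 1.369 + 3.895 + 2.6 + 1.948 + 1.778 + 1.465 + 3.296) / 8 = 2.281125
sigma = R_bar / d2 = 2.281125 / 2.326 = 0.98070722
Cp = (USL - LSL)/(6*sigma) = (109.7 - 90.9)/(6*0.98070722) = 3.1950
Cpu = (109.7 - 100.05)/(3*0.98070722) = 3.2799
Cpl = (100.05 - 90.9)/(3*0.98070722) = 3.1100
Cpk = min(Cpu, Cpl) = 3.1100

3.1100


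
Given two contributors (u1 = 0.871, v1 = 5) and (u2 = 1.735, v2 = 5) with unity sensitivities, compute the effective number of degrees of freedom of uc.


uc = sqrt(u1^2 + u2^2) = sqrt(0.871^2 + 1.735^2) = 1.9413567
v_eff = uc^4 / (u1^4/v1 + u2^4/v2)
= 1.9413567^4 / (0.871^4/5 + 1.735^4/5)
= 14.20435 / 1.9273981
v_eff = 7.3697

7.3697


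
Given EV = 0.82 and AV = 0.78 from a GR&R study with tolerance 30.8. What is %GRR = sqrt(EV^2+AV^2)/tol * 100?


GRR = sqrt(EV^2 + AV^2) = sqrt(0.82^2 + 0.78^2) = 1.1317243
%GRR = GRR / tol * 100 = 1.1317243 / 30.8 * 100
%GRR = 3.6744

3.6744


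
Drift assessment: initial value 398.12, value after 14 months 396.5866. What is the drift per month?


rate = (v2 - v1) / months
= (396.5866 - 398.12) / 14
= -1.5334 / 14
= -0.1095

-0.1095


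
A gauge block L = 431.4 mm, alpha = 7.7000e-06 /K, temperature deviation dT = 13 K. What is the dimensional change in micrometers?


dL = L * alpha * dT
= 431.4 * 7.7000e-06 * 13
= 0.0431831 mm
dL_um = 0.0431831 * 1000 = 43.1831 um

43.1831


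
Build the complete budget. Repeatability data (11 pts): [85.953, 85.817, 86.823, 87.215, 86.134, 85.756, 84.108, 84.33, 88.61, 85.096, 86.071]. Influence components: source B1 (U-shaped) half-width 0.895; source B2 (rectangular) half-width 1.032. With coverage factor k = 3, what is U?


mean = (85.953 + 85.817 + 86.823 + 87.215 + 86.134 + 85.756 + 84.108 + 84.33 + 88.61 + 85.096 + 86.071) / 11 = 85.99209091
s = sqrt(sum((x - mean)^2)/(n-1)) = 1.275499
u_A = s / sqrt(n) = 1.275499 / sqrt(11) = 0.38457742
u_B1 = 0.895 / sqrt(2) = 0.63286057
u_B2 = 1.032 / sqrt(3) = 0.59582548
uc = sqrt(0.38457742^2 + 0.63286057^2 + 0.59582548^2) = 0.95048424
U = k * uc = 3 * 0.95048424
U = 2.8515

2.8515


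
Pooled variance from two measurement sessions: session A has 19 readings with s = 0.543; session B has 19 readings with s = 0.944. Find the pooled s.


s_p = sqrt(((n1-1)*s1^2 + (n2-1)*s2^2) / (n1+n2-2))
numerator = (19-1)*0.543^2 + (19-1)*0.944^2 = 5.307282 + 16.040448 = 21.34773
denominator = 19 + 19 - 2 = 36
s_p^2 = 21.34773 / 36 = 0.5929925
s_p = sqrt(0.5929925) = 0.7701

0.7701


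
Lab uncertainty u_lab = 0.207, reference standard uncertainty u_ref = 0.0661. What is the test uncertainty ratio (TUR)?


TUR = u_lab / u_ref
= 0.207 / 0.0661
= 3.1316

3.1316


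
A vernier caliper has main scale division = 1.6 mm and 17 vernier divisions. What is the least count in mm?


LC = MSD / n_div
= 1.6 / 17
= 0.0941

0.0941


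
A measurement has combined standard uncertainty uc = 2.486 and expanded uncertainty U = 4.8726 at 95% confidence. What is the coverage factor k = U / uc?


k = U / uc
k = 4.8726 / 2.486
k = 1.96

1.96


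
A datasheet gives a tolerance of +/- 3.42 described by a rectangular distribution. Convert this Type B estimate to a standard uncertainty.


u_B = half_width / sqrt(3)
u_B = 3.42 / 1.7320508
u_B = 1.9745

1.9745


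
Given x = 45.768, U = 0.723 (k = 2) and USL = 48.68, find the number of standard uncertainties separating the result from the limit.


u = U / k = 0.723 / 2 = 0.3615
margin = |USL - x| = |48.68 - 45.768| = 2.912
z = margin / u = 2.912 / 0.3615
z = 8.0553

8.0553


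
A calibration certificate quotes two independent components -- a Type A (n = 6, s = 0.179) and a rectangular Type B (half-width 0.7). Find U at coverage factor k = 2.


u_A = s / sqrt(n) = 0.179 / sqrt(6) = 0.073076444
u_B = half_width / sqrt(3) = 0.7 / sqrt(3) = 0.40414519
uc = sqrt(u_A^2 + u_B^2) = sqrt(0.073076444^2 + 0.40414519^2) = 0.4106988
U = k * uc = 2 * 0.4106988
U = 0.8214

0.8214


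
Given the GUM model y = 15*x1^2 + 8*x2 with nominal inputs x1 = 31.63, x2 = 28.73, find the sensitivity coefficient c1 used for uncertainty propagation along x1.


y = 15*x1^2 + 8*x2
dy/dx1 = 2*15*x1
Evaluate at x1 = 31.63: c1 = 30 * 31.63
c1 = 948.9000

948.9000


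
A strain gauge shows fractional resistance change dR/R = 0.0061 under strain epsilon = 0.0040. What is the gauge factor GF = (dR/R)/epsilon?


GF = (dR/R) / epsilon
= 0.0061 / 0.0040
= 1.5250

1.5250


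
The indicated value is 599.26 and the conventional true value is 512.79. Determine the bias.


Systematic error = measured - true
= 599.26 - 512.79
= 86.4700

86.4700


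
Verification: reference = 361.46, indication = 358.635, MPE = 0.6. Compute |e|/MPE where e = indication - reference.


e = indication - reference = 358.635 - 361.46 = -2.8250
|e| = 2.8250
ratio = |e| / MPE = 2.8250 / 0.6
ratio = 4.7083

4.7083


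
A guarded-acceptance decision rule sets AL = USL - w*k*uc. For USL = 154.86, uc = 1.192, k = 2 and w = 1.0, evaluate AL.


U = k * uc = 2 * 1.192 = 2.384
guard band g = w * U = 1.0 * 2.384 = 2.384
AL = USL - g = 154.86 - 2.384
AL = 152.4760

152.4760


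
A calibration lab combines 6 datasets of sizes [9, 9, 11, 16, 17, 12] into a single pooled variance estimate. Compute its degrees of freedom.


nu = sum_i (n_i - 1)
nu = ((9 - 1) + (9 - 1) + (11 - 1) + (16 - 1) + (17 - 1) + (12 - 1))
nu = 8 + 8 + 10 + 15 + 16 + 11
nu = 68

68


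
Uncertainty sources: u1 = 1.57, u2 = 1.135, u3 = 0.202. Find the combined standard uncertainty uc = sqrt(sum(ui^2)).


uc = sqrt(1.57^2 + 1.135^2 + 0.202^2)
uc = sqrt(3.793929)
uc = 1.9478

1.9478


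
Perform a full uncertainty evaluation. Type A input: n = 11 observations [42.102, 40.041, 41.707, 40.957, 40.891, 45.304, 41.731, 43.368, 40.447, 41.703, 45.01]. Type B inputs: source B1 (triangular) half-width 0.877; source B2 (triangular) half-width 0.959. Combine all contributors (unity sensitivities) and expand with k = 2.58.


mean = (42.102 + 40.041 + 41.707 + 40.957 + 40.891 + 45.304 + 41.731 + 43.368 + 40.447 + 41.703 + 45.01) / 11 = 42.11463636
s = sqrt(sum((x - mean)^2)/(n-1)) = 1.74721
u_A = s / sqrt(n) = 1.74721 / sqrt(11) = 0.52680364
u_B1 = 0.877 / sqrt(6) = 0.35803375
u_B2 = 0.959 / sqrt(6) = 0.39151011
uc = sqrt(0.52680364^2 + 0.35803375^2 + 0.39151011^2) = 0.74765661
U = k * uc = 2.58 * 0.74765661
U = 1.9290

1.9290


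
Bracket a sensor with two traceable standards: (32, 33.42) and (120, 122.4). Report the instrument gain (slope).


slope = (y2 - y1) / (x2 - x1)
= (122.4 - 33.42) / (120 - 32)
= 88.9800 / 88
= 1.0111

1.0111


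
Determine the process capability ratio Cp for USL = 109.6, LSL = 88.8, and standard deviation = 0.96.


Cp = (USL - LSL) / (6 * sigma)
= (109.6 - 88.8) / (6 * 0.96)
= 20.8000 / 5.7600
= 3.6111

3.6111


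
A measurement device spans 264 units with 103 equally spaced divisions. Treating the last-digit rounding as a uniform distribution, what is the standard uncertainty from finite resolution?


resolution = range / divisions
resolution = 264 / 103 = 2.5631068
u_res = resolution / (2*sqrt(3))
u_res = 2.5631068 / 3.4641016
u_res = 0.7399

0.7399


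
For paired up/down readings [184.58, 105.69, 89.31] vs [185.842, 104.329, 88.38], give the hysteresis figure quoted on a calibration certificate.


|184.58 - 185.842| = 1.2620
|105.69 - 104.329| = 1.3610
|89.31 - 88.38| = 0.9300
hysteresis = max(diffs) = 1.3610

1.3610


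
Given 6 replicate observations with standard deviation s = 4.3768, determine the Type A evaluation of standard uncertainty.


u_A = s / sqrt(n)
u_A = 4.3768 / sqrt(6)
u_A = 4.3768 / 2.4494897
u_A = 1.7868

1.7868


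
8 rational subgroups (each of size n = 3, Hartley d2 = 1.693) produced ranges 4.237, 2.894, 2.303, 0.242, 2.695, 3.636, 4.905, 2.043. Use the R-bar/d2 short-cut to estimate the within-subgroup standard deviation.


R_bar = (4.237 + 2.894 + 2.303 + 0.242 + 2.695 + 3.636 + 4.905 + 2.043) / 8
R_bar = 22.955 / 8 = 2.869375
sigma_hat = R_bar / d2 = 2.869375 / 1.693 = 1.6948

1.6948


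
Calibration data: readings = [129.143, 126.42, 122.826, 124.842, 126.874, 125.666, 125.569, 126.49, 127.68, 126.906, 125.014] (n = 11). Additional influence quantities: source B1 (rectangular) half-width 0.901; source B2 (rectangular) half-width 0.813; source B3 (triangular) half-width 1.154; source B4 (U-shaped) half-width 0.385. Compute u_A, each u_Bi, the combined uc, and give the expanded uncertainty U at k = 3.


mean = (129.143 + 126.42 + 122.826 + 124.842 + 126.874 + 125.666 + 125.569 + 126.49 + 127.68 + 126.906 + 125.014) / 11 = 126.13
s = sqrt(sum((x - mean)^2)/(n-1)) = 1.64927
u_A = s / sqrt(n) = 1.64927 / sqrt(11) = 0.49727362
u_B1 = 0.901 / sqrt(3) = 0.52019259
u_B2 = 0.813 / sqrt(3) = 0.46938577
u_B3 = 1.154 / sqrt(6) = 0.47111853
u_B4 = 0.385 / sqrt(2) = 0.27223611
uc = sqrt(0.49727362^2 + 0.52019259^2 + 0.46938577^2 + 0.47111853^2 + 0.27223611^2) = 1.0169904
U = k * uc = 3 * 1.0169904
U = 3.0510

3.0510


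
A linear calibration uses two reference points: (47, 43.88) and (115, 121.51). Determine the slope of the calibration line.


slope = (y2 - y1) / (x2 - x1)
= (121.51 - 43.88) / (115 - 47)
= 77.6300 / 68
= 1.1416

1.1416


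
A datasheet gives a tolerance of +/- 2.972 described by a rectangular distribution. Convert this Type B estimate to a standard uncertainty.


u_B = half_width / sqrt(3)
u_B = 2.972 / 1.7320508
u_B = 1.7159

1.7159


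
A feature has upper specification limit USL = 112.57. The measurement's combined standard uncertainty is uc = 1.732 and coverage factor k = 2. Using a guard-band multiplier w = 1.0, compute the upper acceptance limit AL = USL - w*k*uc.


U = k * uc = 2 * 1.732 = 3.464
guard band g = w * U = 1.0 * 3.464 = 3.464
AL = USL - g = 112.57 - 3.464
AL = 109.1060

109.1060


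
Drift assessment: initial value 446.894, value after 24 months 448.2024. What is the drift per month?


rate = (v2 - v1) / months
= (448.2024 - 446.894) / 24
= 1.3084 / 24
= 0.0545

0.0545


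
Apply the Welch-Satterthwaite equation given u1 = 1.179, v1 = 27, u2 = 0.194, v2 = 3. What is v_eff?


uc = sqrt(u1^2 + u2^2) = sqrt(1.179^2 + 0.194^2) = 1.1948544
v_eff = uc^4 / (u1^4/v1 + u2^4/v2)
= 1.1948544^4 / (1.179^4/27 + 0.194^4/3)
= 2.0382617 / 0.072035637
v_eff = 28.2952

28.2952


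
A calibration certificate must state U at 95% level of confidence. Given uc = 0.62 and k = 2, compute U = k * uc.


U = k * uc
U = 2 * 0.62
U = 1.2400

1.2400


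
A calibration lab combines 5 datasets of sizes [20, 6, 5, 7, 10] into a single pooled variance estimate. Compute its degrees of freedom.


nu = sum_i (n_i - 1)
nu = ((20 - 1) + (6 - 1) + (5 - 1) + (7 - 1) + (10 - 1))
nu = 19 + 5 + 4 + 6 + 9
nu = 43

43


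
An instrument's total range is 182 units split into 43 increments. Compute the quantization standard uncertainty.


resolution = range / divisions
resolution = 182 / 43 = 4.2325581
u_res = resolution / (2*sqrt(3))
u_res = 4.2325581 / 3.4641016
u_res = 1.2218

1.2218


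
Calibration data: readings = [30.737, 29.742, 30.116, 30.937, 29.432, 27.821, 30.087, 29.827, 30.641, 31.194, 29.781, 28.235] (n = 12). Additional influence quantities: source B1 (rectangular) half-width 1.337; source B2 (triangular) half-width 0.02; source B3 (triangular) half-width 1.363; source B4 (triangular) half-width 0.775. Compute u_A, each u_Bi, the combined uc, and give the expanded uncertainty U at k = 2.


mean = (30.737 + 29.742 + 30.116 + 30.937 + 29.432 + 27.821 + 30.087 + 29.827 + 30.641 + 31.194 + 29.781 + 28.235) / 12 = 29.87916667
s = sqrt(sum((x - mean)^2)/(n-1)) = 1.0195282
u_A = s / sqrt(n) = 1.0195282 / sqrt(12) = 0.29431244
u_B1 = 1.337 / sqrt(3) = 0.77191731
u_B2 = 0.02 / sqrt(6) = 0.0081649658
u_B3 = 1.363 / sqrt(6) = 0.55644242
u_B4 = 0.775 / sqrt(6) = 0.31639243
uc = sqrt(0.29431244^2 + 0.77191731^2 + 0.0081649658^2 + 0.55644242^2 + 0.31639243^2) = 1.0451197
U = k * uc = 2 * 1.0451197
U = 2.0902

2.0902


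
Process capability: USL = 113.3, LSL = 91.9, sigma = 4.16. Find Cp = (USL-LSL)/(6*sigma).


Cp = (USL - LSL) / (6 * sigma)
= (113.3 - 91.9) / (6 * 4.16)
= 21.4000 / 24.9600
= 0.8574

0.8574


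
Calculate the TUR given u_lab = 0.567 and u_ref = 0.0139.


TUR = u_lab / u_ref
= 0.567 / 0.0139
= 40.7914

40.7914


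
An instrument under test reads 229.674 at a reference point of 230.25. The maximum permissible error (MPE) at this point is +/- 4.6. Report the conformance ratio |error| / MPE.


e = indication - reference = 229.674 - 230.25 = -0.5760
|e| = 0.5760
ratio = |e| / MPE = 0.5760 / 4.6
ratio = 0.1252

0.1252


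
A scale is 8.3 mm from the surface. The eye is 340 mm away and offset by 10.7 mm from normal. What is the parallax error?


error = h * offset / d
= 8.3 * 10.7 / 340
= 0.2612

0.2612


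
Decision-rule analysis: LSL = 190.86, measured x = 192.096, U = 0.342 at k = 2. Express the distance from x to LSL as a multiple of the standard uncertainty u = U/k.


u = U / k = 0.342 / 2 = 0.171
margin = |LSL - x| = |190.86 - 192.096| = 1.236
z = margin / u = 1.236 / 0.171
z = 7.2281

7.2281


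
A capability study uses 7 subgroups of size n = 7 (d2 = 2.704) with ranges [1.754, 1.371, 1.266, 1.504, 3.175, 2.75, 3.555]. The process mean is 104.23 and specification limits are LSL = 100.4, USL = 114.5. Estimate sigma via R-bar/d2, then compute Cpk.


R_bar = (1.754 + 1.371 + 1.266 + 1.504 + 3.175 + 2.75 + 3.555) / 7 = 2.1964286
sigma = R_bar / d2 = 2.1964286 / 2.704 = 0.81228868
Cp = (USL - LSL)/(6*sigma) = (114.5 - 100.4)/(6*0.81228868) = 2.8931
Cpu = (114.5 - 104.23)/(3*0.81228868) = 4.2144
Cpl = (104.23 - 100.4)/(3*0.81228868) = 1.5717
Cpk = min(Cpu, Cpl) = 1.5717

1.5717


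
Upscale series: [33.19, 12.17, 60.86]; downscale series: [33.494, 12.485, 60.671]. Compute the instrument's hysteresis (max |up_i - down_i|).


|33.19 - 33.494| = 0.3040
|12.17 - 12.485| = 0.3150
|60.86 - 60.671| = 0.1890
hysteresis = max(diffs) = 0.3150

0.3150


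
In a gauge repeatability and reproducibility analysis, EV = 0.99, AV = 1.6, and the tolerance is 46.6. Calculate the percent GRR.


GRR = sqrt(EV^2 + AV^2) = sqrt(0.99^2 + 1.6^2) = 1.8815153
%GRR = GRR / tol * 100 = 1.8815153 / 46.6 * 100
%GRR = 4.0376

4.0376


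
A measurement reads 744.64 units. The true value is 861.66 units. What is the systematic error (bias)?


Systematic error = measured - true
= 744.64 - 861.66
= -117.0200

-117.0200


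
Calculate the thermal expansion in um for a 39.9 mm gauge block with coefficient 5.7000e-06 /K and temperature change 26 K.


dL = L * alpha * dT
= 39.9 * 5.7000e-06 * 26
= 0.0059132 mm
dL_um = 0.0059132 * 1000 = 5.9132 um

5.9132


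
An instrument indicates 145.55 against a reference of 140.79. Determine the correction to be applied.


Correction = standard - reading
= 140.79 - 145.55
= -4.7600

-4.7600


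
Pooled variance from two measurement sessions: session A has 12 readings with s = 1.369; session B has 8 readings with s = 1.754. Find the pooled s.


s_p = sqrt(((n1-1)*s1^2 + (n2-1)*s2^2) / (n1+n2-2))
numerator = (12-1)*1.369^2 + (8-1)*1.754^2 = 20.615771 + 21.535612 = 42.151383
denominator = 12 + 8 - 2 = 18
s_p^2 = 42.151383 / 18 = 2.3417435
s_p = sqrt(2.3417435) = 1.5303

1.5303


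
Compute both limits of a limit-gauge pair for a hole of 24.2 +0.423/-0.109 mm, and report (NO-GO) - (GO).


GO = nominal - lower_tol (smallest hole = maximum material condition)
GO = 24.2 - 0.109 = 24.091
NO-GO = nominal + upper_tol (largest hole = least material condition)
NO-GO = 24.2 + 0.423 = 24.623
spread = NO-GO - GO = 24.623 - 24.091 = 0.5320

0.5320


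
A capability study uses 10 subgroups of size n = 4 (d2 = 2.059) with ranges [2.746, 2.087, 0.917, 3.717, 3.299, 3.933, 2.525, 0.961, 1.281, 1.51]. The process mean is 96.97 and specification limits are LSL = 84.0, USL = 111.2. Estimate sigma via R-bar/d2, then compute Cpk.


R_bar = (2.746 + 2.087 + 0.917 + 3.717 + 3.299 + 3.933 + 2.525 + 0.961 + 1.281 + 1.51) / 10 = 2.2976
sigma = R_bar / d2 = 2.2976 / 2.059 = 1.1158815
Cp = (USL - LSL)/(6*sigma) = (111.2 - 84.0)/(6*1.1158815) = 4.0626
Cpu = (111.2 - 96.97)/(3*1.1158815) = 4.2508
Cpl = (96.97 - 84.0)/(3*1.1158815) = 3.8744
Cpk = min(Cpu, Cpl) = 3.8744

3.8744


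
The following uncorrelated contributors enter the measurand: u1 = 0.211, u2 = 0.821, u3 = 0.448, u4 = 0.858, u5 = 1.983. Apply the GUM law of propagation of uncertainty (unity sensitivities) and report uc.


uc = sqrt(0.211^2 + 0.821^2 + 0.448^2 + 0.858^2 + 1.983^2)
uc = sqrt(5.587719)
uc = 2.3638

2.3638


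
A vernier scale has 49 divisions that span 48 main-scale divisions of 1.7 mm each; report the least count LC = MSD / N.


LC = MSD / n_div
= 1.7 / 49
= 0.0347

0.0347


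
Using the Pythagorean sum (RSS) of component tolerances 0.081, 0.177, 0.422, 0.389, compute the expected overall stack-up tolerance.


RSS = sqrt(0.081^2 + 0.177^2 + 0.422^2 + 0.389^2)
= sqrt(0.367295)
= 0.6060

0.6060


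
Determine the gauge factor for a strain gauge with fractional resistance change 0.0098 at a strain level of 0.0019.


GF = (dR/R) / epsilon
= 0.0098 / 0.0019
= 5.1579

5.1579


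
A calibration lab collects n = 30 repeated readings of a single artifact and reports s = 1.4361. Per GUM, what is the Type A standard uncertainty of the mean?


u_A = s / sqrt(n)
u_A = 1.4361 / sqrt(30)
u_A = 1.4361 / 5.4772256
u_A = 0.2622

0.2622


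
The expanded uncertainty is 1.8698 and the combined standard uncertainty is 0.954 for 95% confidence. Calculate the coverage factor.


k = U / uc
k = 1.8698 / 0.954
k = 1.96

1.96
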